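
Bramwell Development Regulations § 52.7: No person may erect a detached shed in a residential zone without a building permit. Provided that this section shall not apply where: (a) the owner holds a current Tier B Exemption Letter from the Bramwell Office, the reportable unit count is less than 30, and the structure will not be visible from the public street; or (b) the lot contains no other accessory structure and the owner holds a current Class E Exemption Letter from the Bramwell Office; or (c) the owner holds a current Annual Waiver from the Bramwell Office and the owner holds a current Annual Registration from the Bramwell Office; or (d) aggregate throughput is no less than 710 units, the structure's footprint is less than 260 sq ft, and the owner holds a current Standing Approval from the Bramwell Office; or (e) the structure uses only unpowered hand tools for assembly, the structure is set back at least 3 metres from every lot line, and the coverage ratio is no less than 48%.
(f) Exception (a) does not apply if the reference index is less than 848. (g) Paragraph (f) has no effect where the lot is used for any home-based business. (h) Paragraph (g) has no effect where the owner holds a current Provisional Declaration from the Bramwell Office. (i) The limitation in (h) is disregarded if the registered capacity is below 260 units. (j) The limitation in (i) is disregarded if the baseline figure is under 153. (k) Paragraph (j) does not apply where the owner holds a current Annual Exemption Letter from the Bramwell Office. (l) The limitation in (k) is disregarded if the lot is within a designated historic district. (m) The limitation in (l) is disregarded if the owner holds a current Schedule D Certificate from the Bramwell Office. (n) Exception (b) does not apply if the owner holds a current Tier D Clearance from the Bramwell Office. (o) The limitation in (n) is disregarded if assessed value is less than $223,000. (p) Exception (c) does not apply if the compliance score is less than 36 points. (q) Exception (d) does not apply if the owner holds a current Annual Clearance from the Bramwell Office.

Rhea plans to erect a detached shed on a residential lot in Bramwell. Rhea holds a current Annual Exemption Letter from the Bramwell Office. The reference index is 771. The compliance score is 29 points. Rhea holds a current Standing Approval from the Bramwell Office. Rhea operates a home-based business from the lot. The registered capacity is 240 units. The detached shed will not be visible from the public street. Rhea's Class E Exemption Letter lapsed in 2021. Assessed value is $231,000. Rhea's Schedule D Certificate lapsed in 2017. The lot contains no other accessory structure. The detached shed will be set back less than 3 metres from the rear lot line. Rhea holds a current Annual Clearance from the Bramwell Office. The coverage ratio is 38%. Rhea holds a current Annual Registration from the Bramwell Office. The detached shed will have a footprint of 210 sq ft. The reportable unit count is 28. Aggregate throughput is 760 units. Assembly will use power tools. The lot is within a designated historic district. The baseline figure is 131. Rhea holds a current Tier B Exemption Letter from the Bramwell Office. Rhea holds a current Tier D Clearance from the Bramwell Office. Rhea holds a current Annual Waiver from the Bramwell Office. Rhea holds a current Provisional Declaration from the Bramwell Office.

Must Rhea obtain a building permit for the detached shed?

Yes — Rhea must obtain a building permit.

Exception (a) is satisfied on its face — a current Tier B Exemption Letter is held; the reportable unit count is 28, less than the 30 limit; the structure will not be visible from the street. But: (f) applies — the reference index is 771, less than the 848 limit. (g) applies (a home-based business operates on the lot), but is set aside by (h): (h) operates against (g): a current Provisional Declaration is held. (i) would limit (h) — the registered capacity is 240 units, below the 260 units limit — but (j) sets (i) aside: (j) operates against (i): the baseline figure is 131, under the 153 limit. (k) would limit (j) — a current Annual Exemption Letter is held — but (l) sets (k) aside: (l) is triggered — the lot is in a historic district. (m) does not operate here (there is no Schedule D Certificate in force), so (l) stands. Exception (a) does not apply.
Exception (b) requires that the owner holds a current Class E Exemption Letter from the Bramwell Office; but there is no Class E Exemption Letter in force, so (b) is unavailable.
Exception (c)'s conditions are all satisfied: a current Annual Waiver is held; a current Annual Registration is held. However, paragraph (p) must be considered: (p) operates — the compliance score is 29 points, less than the 36 points limit. So (c) is unavailable.
Exception (d): aggregate throughput is 760 units, meeting the 710 units threshold; the structure's footprint is 210 sq ft, less than the 260 sq ft limit; a current Standing Approval is held — every condition holds. But applying paragraph (q): (q) operates against (d): a current Annual Clearance is held. Exception (d) does not apply.
Exception (e) fails — assembly uses power tools.
No exception is made out. Rhea falls within the general rule.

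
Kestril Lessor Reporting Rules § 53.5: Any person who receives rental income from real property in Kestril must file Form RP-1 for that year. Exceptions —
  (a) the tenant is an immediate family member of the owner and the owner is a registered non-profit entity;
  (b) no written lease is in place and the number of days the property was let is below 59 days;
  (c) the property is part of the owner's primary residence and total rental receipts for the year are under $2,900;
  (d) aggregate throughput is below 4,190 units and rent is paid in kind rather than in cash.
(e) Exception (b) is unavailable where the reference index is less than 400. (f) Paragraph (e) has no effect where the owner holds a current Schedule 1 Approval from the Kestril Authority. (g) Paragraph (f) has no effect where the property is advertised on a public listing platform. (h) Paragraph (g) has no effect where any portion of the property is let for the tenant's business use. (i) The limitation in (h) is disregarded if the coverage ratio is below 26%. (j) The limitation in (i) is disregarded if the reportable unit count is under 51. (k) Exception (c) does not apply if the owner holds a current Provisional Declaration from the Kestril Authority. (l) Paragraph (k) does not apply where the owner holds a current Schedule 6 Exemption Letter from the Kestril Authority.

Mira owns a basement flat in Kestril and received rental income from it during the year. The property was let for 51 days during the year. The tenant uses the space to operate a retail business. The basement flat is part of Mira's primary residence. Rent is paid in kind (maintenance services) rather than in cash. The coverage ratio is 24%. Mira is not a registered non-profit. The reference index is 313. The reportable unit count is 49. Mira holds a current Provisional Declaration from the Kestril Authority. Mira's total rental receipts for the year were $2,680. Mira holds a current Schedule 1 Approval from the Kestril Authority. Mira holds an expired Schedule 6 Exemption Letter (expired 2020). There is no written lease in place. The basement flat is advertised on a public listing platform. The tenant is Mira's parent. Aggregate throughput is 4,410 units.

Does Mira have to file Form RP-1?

No — exception (b) applies; Mira is not required to file Form RP-1.

Exception (a) requires that the owner is a registered non-profit entity; but Mira is not a registered non-profit, so (a) is unavailable.
All of (b)'s requirements are met (there is no written lease; the number of days the property was let is 51 days, below the 59 days limit). Applying paragraphs (e)–(j): (e) operates (the reference index is 313, less than the 400 limit), but is itself disapplied by (f): (f) operates — a current Schedule 1 Approval is held. (g) would limit (f) — the property is publicly advertised — but (h) sets (g) aside: (h) applies — the space is let for business use. (i) would limit (h) — the coverage ratio is 24%, below the 26% limit — but (j) sets (i) aside: (j) is triggered — the reportable unit count is 49, under the 51 limit. Exception (b) stands.
Exception (c)'s conditions are all satisfied: the basement flat is part of the primary residence; total rental receipts for the year are $2,680, under the $2,900 limit. However, paragraphs (k)–(l) must be considered: (k) operates against (c): a current Provisional Declaration is held. (l) is not triggered (no current Schedule 6 Exemption Letter is held), so (k) stands. So (c) is unavailable.
Exception (d) does not apply: aggregate throughput is 4,410 units, not below 4,190 units.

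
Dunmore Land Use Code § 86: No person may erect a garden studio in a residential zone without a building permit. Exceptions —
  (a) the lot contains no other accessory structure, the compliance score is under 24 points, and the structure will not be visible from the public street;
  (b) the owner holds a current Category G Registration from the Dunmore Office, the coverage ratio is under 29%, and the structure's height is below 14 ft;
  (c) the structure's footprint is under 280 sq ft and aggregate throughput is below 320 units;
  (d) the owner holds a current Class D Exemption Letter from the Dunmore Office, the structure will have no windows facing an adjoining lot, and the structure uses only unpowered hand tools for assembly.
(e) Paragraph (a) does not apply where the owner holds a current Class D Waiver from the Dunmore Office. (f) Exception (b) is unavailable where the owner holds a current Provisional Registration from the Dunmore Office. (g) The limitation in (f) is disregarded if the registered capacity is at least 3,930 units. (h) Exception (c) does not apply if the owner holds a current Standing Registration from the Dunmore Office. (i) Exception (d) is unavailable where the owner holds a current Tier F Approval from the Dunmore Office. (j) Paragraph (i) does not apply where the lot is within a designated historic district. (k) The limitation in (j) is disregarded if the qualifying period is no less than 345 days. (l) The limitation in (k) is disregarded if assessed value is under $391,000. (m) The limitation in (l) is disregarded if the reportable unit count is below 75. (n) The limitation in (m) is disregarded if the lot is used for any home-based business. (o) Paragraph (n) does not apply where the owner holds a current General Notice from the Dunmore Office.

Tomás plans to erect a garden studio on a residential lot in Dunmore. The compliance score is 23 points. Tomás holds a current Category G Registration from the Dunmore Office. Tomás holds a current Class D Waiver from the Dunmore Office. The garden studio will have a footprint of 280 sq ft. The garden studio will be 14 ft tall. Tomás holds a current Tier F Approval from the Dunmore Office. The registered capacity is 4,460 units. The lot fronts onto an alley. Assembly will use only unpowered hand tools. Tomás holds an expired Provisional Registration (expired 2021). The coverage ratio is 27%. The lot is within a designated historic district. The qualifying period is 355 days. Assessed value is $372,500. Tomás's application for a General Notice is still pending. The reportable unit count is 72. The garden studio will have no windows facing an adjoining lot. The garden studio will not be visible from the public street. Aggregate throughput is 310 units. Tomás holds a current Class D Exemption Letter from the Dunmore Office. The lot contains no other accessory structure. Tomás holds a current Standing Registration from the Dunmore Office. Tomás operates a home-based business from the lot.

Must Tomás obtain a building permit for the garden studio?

Exception (a)'s conditions are all satisfied: the lot has no other accessory structure; the compliance score is 23 points, under the 24 points limit; the structure will not be visible from the street. However, paragraph (e) must be considered: (e) operates against (a): a current Class D Waiver is held. So (a) is unavailable.
Exception (b) fails — the structure's height is 14 ft, not below 14 ft.
Exception (c) does not apply: the structure's footprint is 280 sq ft, not under 280 sq ft.
Exception (d): a current Class D Exemption Letter is held; no windows face an adjoining lot; assembly uses only hand tools — every condition holds. Considering the limiting provisions: (i) would limit (d) — a current Tier F Approval is held — but (j) sets (i) aside: (j) is engaged — the lot is in a historic district. (k) would limit (j) — the qualifying period is 355 days, meeting the 345 days threshold — but (l) sets (k) aside: (l) operates — assessed value is $372,500, under the $391,000 limit. (m) is engaged (the reportable unit count is 72, below the 75 limit), but is itself disapplied by (n): (n) operates against (m): a home-based business operates on the lot. (o), which would lift (n), is not engaged — there is no General Notice in force. (d) remains available.

No — exception (d) applies; Tomás does not need a building permit.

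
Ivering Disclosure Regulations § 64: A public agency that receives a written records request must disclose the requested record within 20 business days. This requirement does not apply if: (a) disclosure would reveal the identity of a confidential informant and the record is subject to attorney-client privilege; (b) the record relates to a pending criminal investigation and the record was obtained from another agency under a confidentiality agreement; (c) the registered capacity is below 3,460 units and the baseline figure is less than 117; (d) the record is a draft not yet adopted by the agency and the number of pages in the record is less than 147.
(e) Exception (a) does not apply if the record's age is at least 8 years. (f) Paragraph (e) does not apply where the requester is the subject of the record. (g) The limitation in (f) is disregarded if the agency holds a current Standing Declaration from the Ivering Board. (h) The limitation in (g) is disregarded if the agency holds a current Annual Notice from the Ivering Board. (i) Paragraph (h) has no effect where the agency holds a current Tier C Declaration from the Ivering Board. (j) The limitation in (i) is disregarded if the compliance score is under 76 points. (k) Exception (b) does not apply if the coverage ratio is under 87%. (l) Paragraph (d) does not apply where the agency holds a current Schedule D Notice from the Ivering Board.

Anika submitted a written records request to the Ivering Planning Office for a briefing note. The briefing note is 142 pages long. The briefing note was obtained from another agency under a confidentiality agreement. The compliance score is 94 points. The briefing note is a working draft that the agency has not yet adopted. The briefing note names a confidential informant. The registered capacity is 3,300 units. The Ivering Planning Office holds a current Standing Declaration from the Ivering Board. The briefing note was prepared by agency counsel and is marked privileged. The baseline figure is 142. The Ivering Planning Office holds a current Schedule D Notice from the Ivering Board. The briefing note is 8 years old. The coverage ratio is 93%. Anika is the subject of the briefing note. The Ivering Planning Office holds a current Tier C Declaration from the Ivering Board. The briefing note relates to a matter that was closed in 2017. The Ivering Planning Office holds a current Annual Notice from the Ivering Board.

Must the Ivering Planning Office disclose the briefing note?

Yes — the Ivering Planning Office must disclose the briefing note.

Exception (a) is satisfied on its face — the briefing note names a confidential informant; the briefing note is privileged. But: (e) operates against (a): the record's age is 8 years, meeting the 8 years threshold. (f) would limit (e) — Anika is the subject of the briefing note — but (g) sets (f) aside: (g) operates against (f): a current Standing Declaration is held. (h) would limit (g) — a current Annual Notice is held — but (i) sets (h) aside: (i) operates against (h): a current Tier C Declaration is held. (j), which would lift (i), is inapplicable — the compliance score is 94 points, not under 76 points. So (a) is unavailable.
Exception (b) does not apply: the briefing note relates to a closed matter.
Exception (c) does not apply: the baseline figure is 142, not less than 117.
All of (d)'s requirements are met (the briefing note is an unadopted draft; the number of pages in the record is 142, less than the 147 limit). Turning to paragraph (l): (l) operates — a current Schedule D Notice is held. So (d) is unavailable.
No exception is made out. the Ivering Planning Office falls within the general rule.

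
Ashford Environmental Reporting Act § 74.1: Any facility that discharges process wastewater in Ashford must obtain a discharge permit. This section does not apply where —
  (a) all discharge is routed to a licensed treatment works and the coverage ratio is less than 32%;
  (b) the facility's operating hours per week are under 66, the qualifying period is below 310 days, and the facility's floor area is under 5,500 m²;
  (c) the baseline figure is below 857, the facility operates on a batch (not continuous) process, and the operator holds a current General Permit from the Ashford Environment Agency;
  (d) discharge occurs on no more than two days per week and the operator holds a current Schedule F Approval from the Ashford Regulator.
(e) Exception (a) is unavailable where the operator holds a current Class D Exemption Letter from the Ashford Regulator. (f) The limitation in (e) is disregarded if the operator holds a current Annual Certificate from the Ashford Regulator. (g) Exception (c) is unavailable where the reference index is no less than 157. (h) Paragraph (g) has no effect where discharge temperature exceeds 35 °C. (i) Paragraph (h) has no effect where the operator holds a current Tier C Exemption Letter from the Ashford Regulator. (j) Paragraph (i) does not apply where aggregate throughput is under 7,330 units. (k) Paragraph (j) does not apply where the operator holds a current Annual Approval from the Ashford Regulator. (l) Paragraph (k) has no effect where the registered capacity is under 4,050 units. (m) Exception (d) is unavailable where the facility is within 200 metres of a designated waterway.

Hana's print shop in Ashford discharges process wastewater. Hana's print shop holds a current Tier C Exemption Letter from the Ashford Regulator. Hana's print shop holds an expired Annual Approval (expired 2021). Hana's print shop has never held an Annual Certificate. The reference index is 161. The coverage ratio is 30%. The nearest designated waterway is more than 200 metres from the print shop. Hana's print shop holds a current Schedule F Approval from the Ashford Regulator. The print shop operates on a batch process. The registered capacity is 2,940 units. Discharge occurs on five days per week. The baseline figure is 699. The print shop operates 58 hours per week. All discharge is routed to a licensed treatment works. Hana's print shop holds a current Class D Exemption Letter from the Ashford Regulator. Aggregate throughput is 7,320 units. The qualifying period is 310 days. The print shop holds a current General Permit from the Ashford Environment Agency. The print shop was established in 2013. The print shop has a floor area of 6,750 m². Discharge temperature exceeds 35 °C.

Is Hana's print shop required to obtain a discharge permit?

No — exception (c) applies; Hana's print shop is not required to obtain a discharge permit.

Exception (a) is satisfied on its face — discharge is routed to a licensed treatment works; the coverage ratio is 30%, less than the 32% limit. However, paragraphs (e)–(f) must be considered: (e) applies — a current Class D Exemption Letter is held. (f), which would lift (e), is inapplicable — the Annual Certificate is not current. So (a) is unavailable.
Exception (b) requires that the qualifying period is below 310 days; but the qualifying period is 310 days, not below 310 days, so (b) is unavailable.
Exception (c)'s conditions are all satisfied: the baseline figure is 699, below the 857 limit; the facility operates on a batch process; a current General Permit is held. As to paragraphs (g)–(l): (g) would limit (c) — the reference index is 161, meeting the 157 threshold — but (h) sets (g) aside: (h) operates against (g): discharge temperature exceeds 35 °C. (i) is triggered (a current Tier C Exemption Letter is held), but yields to (j): (j) operates against (i): aggregate throughput is 7,320 units, under the 7,330 units limit. (k) is not triggered (there is no Annual Approval in force), so (j) stands. (c) remains available.
Exception (d) requires that discharge occurs on no more than two days per week; but discharge occurs on five days per week, so (d) is unavailable.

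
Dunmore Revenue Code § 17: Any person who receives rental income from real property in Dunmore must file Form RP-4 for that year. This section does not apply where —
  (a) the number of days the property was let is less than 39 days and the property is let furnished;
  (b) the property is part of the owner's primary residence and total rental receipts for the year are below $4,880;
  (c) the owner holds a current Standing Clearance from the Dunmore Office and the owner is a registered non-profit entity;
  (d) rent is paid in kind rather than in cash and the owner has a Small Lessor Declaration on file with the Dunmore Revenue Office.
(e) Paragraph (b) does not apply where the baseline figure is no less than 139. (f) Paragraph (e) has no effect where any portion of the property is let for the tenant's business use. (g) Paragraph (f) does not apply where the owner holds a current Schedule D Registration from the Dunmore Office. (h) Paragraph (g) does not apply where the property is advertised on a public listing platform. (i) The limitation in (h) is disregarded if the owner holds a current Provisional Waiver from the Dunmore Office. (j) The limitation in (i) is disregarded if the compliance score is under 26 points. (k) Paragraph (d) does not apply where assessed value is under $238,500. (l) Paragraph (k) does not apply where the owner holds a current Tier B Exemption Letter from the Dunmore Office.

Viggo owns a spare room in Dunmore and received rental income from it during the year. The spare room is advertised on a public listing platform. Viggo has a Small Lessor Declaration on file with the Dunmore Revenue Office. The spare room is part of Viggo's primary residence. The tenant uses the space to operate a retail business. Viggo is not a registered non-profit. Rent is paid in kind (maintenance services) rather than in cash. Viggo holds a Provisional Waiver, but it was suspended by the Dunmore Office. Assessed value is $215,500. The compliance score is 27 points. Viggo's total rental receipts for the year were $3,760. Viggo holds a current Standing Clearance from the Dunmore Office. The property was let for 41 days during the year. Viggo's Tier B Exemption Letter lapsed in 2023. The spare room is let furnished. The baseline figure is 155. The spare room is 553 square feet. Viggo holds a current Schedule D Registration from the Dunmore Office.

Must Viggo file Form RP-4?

No — exception (b) applies; Viggo is not required to file Form RP-4.

Exception (a) fails — the number of days the property was let is 41 days, not less than 39 days.
Exception (b) is satisfied on its face — the spare room is part of the primary residence; total rental receipts for the year are $3,760, below the $4,880 limit. Under paragraphs (e)–(j): (e) is triggered (the baseline figure is 155, meeting the 139 threshold), but is overridden by (f): (f) operates against (e): the space is let for business use. (g) is engaged (a current Schedule D Registration is held), but is set aside by (h): (h) operates against (g): the property is publicly advertised. (i) does not operate here (no current Provisional Waiver is held), so (h) stands. Exception (b) stands.
Exception (c) fails — Viggo is not a registered non-profit.
Exception (d): rent is paid in kind; a Small Lessor Declaration is on file — every condition holds. But: (k) operates — assessed value is $215,500, under the $238,500 limit. (l), which would lift (k), is not triggered — no current Tier B Exemption Letter is held. Exception (d) does not apply.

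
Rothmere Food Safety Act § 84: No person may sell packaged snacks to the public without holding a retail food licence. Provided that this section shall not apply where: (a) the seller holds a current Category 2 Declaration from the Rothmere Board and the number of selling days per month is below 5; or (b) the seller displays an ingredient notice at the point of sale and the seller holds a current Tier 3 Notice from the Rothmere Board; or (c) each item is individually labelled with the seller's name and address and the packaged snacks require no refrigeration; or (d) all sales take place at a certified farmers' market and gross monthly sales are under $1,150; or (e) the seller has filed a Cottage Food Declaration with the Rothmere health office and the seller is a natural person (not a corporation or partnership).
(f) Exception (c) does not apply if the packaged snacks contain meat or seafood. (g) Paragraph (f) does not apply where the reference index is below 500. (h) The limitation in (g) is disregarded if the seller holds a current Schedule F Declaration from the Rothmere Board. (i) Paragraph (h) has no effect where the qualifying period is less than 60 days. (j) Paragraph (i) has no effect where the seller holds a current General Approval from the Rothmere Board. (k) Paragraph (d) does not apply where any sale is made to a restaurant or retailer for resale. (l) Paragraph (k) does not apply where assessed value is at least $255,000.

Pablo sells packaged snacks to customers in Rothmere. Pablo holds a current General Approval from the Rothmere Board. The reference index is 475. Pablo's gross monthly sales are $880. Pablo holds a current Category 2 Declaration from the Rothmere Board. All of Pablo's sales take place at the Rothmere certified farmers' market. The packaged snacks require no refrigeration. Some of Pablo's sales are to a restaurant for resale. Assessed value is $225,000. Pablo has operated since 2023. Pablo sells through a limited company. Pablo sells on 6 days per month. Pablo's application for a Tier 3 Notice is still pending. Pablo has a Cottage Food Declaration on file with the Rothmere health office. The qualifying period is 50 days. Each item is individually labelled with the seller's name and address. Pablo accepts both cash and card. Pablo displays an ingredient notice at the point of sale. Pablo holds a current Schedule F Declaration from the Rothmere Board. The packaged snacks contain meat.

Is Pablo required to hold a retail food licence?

Yes — Pablo must hold a retail food licence.

Exception (a) does not apply: the number of selling days per month is 6, not below 5.
Exception (b) fails — there is no Tier 3 Notice in force.
Exception (c)'s conditions are all satisfied: items are individually labelled; the packaged snacks are shelf-stable. Turning to paragraphs (f)–(j): (f) operates against (c): the packaged snacks contain meat. (g) would limit (f) — the reference index is 475, below the 500 limit — but (h) sets (g) aside: (h) operates against (g): a current Schedule F Declaration is held. (i) would limit (h) — the qualifying period is 50 days, less than the 60 days limit — but (j) sets (i) aside: (j) operates against (i): a current General Approval is held. So (c) is unavailable.
Exception (d)'s conditions are all satisfied: all sales are at a certified farmers' market; gross monthly sales are $880, under the $1,150 limit. But: (k) is engaged — some sales are to a restaurant for resale. (l) is not triggered (assessed value is $225,000, short of $255,000), so (k) stands. Exception (d) does not apply.
Exception (e) requires that the seller is a natural person (not a corporation or partnership); but the seller operates through a limited company, so (e) is unavailable.
Every exception is unavailable, so the rule governs.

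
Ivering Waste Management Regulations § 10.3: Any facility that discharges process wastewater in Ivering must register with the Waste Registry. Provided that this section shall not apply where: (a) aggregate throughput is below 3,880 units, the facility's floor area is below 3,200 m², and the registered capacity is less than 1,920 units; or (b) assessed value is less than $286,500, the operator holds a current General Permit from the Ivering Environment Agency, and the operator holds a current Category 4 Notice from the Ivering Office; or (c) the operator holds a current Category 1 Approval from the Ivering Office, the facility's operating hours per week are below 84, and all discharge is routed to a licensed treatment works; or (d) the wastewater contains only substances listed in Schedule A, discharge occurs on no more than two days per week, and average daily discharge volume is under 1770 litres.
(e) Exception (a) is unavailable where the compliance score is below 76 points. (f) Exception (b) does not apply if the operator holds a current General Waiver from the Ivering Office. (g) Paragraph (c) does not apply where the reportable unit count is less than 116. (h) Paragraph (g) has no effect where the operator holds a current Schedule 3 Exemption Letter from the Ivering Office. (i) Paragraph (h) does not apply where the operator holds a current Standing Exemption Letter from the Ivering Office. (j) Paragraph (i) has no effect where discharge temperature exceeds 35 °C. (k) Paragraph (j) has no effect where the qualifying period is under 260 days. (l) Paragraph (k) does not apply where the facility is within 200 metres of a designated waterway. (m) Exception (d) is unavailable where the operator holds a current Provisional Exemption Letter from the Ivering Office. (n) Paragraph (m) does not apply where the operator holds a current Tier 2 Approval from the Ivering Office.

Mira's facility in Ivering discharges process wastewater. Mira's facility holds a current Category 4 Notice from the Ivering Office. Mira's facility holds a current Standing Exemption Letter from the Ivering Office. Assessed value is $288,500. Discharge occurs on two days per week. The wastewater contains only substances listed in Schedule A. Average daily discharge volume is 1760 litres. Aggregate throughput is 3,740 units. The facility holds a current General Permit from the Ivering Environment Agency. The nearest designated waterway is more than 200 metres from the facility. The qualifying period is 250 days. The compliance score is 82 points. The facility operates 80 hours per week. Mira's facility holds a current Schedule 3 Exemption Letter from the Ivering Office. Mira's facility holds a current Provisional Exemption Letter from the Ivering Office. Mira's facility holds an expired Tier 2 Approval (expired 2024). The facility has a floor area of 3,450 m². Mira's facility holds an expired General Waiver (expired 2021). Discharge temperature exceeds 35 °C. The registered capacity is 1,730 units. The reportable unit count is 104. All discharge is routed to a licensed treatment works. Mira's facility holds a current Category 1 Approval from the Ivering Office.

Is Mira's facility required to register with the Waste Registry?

Exception (a) does not apply: the facility's floor area is 3,450 m², not below 3,200 m².
Exception (b) requires that assessed value is less than $286,500; but assessed value is $288,500, not less than $286,500, so (b) is unavailable.
Exception (c)'s conditions are all satisfied: a current Category 1 Approval is held; the facility's operating hours per week are 80, below the 84 limit; discharge is routed to a licensed treatment works. However, paragraphs (g)–(l) must be considered: (g) operates against (c): the reportable unit count is 104, less than the 116 limit. (h) is engaged (a current Schedule 3 Exemption Letter is held), but is set aside by (i): (i) operates against (h): a current Standing Exemption Letter is held. (j) would limit (i) — discharge temperature exceeds 35 °C — but (k) sets (j) aside: (k) operates against (j): the qualifying period is 250 days, under the 260 days limit. (l), which would lift (k), is not triggered — the facility is more than 200 m from any designated waterway. So (c) is unavailable.
Exception (d)'s conditions are all satisfied: the wastewater is Schedule-A-only; discharge occurs on no more than two days per week; average daily discharge volume is 1760 litres, under the 1770 litres limit. Turning to paragraphs (m)–(n): (m) operates against (d): a current Provisional Exemption Letter is held. (n), which would lift (m), is inapplicable — there is no Tier 2 Approval in force. (d) is therefore removed.
No exception is made out. Mira's facility falls within the general rule.

Yes — Mira's facility must register with the Waste Registry.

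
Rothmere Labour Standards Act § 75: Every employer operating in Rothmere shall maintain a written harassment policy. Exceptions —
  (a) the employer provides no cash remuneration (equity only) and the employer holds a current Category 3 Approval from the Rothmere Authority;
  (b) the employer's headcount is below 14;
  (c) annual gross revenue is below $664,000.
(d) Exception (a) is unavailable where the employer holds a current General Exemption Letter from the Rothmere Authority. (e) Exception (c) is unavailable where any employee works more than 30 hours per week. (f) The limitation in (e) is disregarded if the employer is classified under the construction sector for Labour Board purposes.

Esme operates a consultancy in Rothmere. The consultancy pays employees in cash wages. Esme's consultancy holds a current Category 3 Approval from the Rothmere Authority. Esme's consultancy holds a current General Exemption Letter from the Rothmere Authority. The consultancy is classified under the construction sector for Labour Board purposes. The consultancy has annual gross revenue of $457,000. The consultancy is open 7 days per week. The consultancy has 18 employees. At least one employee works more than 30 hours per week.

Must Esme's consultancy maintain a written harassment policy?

No — exception (c) applies; Esme's consultancy is not required to maintain a written harassment policy.

Exception (a) fails — employees are paid cash wages.
Exception (b) requires that the employer's headcount is below 14; but the employer's headcount is 18, not below 14, so (b) is unavailable.
Exception (c) is satisfied on its face — annual gross revenue is $457,000, below the $664,000 limit. Under paragraphs (e)–(f): (e) would limit (c) — at least one employee exceeds 30 hours/week — but (f) sets (e) aside: (f) operates against (e): the consultancy is classified under the construction sector. (c) remains available.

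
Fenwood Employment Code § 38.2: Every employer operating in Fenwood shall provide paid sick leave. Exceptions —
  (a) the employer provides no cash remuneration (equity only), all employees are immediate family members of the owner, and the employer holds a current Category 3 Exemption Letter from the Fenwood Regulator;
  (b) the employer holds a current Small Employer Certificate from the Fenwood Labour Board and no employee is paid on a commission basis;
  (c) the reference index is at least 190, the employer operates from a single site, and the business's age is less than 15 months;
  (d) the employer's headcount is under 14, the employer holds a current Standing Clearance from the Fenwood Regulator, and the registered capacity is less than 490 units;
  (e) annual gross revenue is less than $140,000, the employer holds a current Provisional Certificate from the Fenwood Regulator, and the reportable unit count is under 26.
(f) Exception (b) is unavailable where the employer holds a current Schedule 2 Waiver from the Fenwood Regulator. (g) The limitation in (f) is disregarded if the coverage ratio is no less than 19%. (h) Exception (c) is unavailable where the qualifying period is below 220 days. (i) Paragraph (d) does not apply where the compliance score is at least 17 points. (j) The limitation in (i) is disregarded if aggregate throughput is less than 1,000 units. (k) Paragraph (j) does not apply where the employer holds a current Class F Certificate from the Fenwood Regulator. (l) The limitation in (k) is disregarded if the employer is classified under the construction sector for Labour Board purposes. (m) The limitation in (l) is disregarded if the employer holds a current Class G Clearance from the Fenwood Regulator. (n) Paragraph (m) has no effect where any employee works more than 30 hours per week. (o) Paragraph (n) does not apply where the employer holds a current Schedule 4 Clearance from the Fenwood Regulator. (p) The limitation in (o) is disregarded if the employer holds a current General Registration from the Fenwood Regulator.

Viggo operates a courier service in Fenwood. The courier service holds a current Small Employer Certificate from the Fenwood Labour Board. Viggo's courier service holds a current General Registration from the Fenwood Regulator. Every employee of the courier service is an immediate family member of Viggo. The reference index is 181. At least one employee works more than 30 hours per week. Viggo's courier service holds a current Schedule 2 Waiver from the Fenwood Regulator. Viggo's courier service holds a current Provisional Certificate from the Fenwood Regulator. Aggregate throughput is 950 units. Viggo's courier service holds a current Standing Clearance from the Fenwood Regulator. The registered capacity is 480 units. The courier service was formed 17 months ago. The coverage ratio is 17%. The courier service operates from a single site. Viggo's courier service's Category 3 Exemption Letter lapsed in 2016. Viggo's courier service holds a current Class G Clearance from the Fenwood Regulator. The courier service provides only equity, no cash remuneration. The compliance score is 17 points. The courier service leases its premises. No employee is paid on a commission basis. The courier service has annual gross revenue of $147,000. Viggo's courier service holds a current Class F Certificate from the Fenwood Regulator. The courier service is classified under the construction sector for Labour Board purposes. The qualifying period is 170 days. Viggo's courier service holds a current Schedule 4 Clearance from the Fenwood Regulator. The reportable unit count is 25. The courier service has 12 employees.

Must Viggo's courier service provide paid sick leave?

Exception (a) requires that the employer holds a current Category 3 Exemption Letter from the Fenwood Regulator; but there is no Category 3 Exemption Letter in force, so (a) is unavailable.
Exception (b): a current Small Employer Certificate is held; no employee is paid on commission — every condition holds. Turning to paragraphs (f)–(g): (f) operates — a current Schedule 2 Waiver is held. (g) is not triggered (the coverage ratio is 17%, short of 19%), so (f) stands. Exception (b) does not apply.
Exception (c) does not apply: the reference index is 181, short of 190.
Exception (d) is satisfied on its face — the employer's headcount is 12, under the 14 limit; a current Standing Clearance is held; the registered capacity is 480 units, less than the 490 units limit. Under paragraphs (i)–(p): (i) operates (the compliance score is 17 points, meeting the 17 points threshold), but is overridden by (j): (j) is engaged — aggregate throughput is 950 units, less than the 1,000 units limit. (k) is engaged (a current Class F Certificate is held), but is set aside by (l): (l) operates against (k): the courier service is classified under the construction sector. (m) would limit (l) — a current Class G Clearance is held — but (n) sets (m) aside: (n) operates against (m): at least one employee exceeds 30 hours/week. (o) would limit (n) — a current Schedule 4 Clearance is held — but (p) sets (o) aside: (p) operates against (o): a current General Registration is held. Exception (d) stands.
Exception (e) does not apply: annual gross revenue is $147,000, not less than $140,000.

No — exception (d) applies; Viggo's courier service is not required to provide paid sick leave.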